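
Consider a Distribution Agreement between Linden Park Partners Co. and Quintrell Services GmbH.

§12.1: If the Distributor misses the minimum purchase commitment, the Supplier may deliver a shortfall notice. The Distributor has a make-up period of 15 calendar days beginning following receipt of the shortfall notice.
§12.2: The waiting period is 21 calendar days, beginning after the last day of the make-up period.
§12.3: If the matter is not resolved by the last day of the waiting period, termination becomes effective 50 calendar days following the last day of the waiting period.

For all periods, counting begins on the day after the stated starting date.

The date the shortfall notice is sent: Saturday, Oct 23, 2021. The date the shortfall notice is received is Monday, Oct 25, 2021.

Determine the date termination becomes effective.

Jan 19, 2022

Adding 15 calendar days to Oct 25, 2021 gives Nov 9, 2021, which is the last day of the make-up period.
Adding 21 calendar days to Nov 9, 2021 gives Nov 30, 2021, which is the last day of the waiting period.
The date termination becomes effective: 50 calendar days after Nov 30, 2021 is Jan 19, 2022.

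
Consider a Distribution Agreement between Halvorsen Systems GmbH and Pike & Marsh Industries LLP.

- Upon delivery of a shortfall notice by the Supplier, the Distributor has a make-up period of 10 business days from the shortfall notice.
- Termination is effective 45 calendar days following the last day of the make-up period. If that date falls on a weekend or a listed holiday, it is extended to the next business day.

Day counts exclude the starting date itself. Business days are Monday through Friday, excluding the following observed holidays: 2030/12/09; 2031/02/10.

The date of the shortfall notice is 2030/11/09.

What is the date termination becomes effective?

The last day of the make-up period: 10 business days after Saturday, 2030/11/09, skipping weekends — Nov 11, Nov 12, Nov 13, Nov 14, Nov 15, Nov 18, Nov 19, Nov 20, Nov 21, Nov 22 — lands on Friday, 2030/11/22.
The date termination becomes effective: 2030/11/22 + 45 days = 2031/01/06. 2031/01/06 is a Monday and is not a listed holiday, so no roll-forward applies.

2031/01/06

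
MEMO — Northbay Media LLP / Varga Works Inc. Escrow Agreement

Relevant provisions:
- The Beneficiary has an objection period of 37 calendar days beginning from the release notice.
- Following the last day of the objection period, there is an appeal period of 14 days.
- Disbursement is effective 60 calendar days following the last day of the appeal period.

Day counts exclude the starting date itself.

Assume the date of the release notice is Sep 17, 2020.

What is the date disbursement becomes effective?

Jan 6, 2021

The last day of the objection period: 37 calendar days after Sep 17, 2020 is Oct 24, 2020.
The last day of the appeal period: 14 calendar days after Oct 24, 2020 is Nov 7, 2020.
Adding 60 calendar days to Nov 7, 2020 gives Jan 6, 2021, which is the date disbursement becomes effective.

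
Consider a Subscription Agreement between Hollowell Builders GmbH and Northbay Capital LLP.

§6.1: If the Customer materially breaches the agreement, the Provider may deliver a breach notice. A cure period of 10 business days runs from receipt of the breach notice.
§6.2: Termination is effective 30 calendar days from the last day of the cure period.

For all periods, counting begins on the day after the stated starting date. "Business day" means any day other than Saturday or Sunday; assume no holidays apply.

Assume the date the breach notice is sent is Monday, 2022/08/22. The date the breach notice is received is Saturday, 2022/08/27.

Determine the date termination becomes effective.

2022/10/09

The last day of the cure period: 10 business days after Saturday, 2022/08/27, skipping weekends — Aug 29, Aug 30, Aug 31, Sep 1, Sep 2, Sep 5, Sep 6, Sep 7, Sep 8, Sep 9 — lands on Friday, 2022/09/09.
The date termination becomes effective: 2022/09/09 + 30 days = 2022/10/09.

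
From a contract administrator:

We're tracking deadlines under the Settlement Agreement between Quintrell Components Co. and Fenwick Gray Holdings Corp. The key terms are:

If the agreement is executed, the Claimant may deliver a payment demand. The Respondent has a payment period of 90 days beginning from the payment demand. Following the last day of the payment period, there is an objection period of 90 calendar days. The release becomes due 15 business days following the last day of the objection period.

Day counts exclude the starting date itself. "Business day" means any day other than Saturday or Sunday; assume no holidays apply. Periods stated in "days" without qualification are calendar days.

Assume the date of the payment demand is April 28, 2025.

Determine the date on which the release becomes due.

November 14, 2025

Adding 90 calendar days to April 28, 2025 gives July 27, 2025, which is the last day of the payment period.
The last day of the objection period: 90 calendar days after July 27, 2025 is October 25, 2025.
From Saturday, October 25, 2025, 15 business days (Oct 27, Oct 28, Oct 29, Oct 30, …, Nov 12, Nov 13, Nov 14, skipping weekends) brings us to Friday, November 14, 2025, which is the date on which the release becomes due.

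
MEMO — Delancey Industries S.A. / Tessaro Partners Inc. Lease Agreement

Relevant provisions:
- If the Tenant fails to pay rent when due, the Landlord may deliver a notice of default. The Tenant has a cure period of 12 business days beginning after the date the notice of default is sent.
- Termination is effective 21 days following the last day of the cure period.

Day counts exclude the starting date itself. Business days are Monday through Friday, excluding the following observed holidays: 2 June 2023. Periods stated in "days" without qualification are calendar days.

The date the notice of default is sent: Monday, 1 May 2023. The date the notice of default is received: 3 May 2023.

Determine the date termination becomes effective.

The last day of the cure period: 12 business days after Monday, 1 May 2023, skipping weekends — May 2, May 3, May 4, May 5, …, May 15, May 16, May 17 — lands on Wednesday, 17 May 2023.
The date termination becomes effective: 17 May 2023 + 21 days = 7 June 2023.

7 June 2023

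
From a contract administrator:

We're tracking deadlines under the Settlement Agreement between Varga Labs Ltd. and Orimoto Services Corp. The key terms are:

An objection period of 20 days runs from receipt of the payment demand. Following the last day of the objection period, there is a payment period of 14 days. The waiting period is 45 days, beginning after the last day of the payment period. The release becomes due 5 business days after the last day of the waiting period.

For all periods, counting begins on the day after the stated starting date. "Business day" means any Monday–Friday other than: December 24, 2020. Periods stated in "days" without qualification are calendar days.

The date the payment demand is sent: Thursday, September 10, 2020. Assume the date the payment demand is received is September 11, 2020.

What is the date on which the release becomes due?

December 4, 2020

The last day of the objection period: September 11, 2020 + 20 days = October 1, 2020.
Adding 14 calendar days to October 1, 2020 gives October 15, 2020, which is the last day of the payment period.
The last day of the waiting period: 45 calendar days after October 15, 2020 is November 29, 2020.
The date on which the release becomes due: 5 business days after Sunday, November 29, 2020, skipping weekends — Nov 30, Dec 1, Dec 2, Dec 3, Dec 4 — lands on Friday, December 4, 2020.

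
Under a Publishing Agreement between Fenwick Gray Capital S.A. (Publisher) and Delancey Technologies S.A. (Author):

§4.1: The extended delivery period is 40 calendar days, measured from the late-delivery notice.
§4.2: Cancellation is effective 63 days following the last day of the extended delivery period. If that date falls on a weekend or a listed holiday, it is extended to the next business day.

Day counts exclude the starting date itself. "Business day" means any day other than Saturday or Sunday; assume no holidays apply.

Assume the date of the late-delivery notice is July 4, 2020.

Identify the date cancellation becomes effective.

October 15, 2020

The last day of the extended delivery period: 40 calendar days after July 4, 2020 is August 13, 2020.
The date cancellation becomes effective: August 13, 2020 + 63 days = October 15, 2020. October 15, 2020 is a Thursday, so no roll-forward applies.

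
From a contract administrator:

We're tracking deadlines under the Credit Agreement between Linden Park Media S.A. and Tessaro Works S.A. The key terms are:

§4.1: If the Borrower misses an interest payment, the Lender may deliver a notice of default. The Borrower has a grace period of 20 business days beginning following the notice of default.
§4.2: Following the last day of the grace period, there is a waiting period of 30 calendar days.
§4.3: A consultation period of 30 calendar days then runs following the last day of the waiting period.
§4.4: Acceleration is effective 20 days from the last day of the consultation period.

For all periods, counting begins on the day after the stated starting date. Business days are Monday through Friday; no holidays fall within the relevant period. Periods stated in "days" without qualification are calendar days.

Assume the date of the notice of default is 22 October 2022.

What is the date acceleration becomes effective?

6 February 2023

The last day of the grace period: 20 business days after Saturday, 22 October 2022, skipping weekends — Oct 24, Oct 25, Oct 26, Oct 27, …, Nov 16, Nov 17, Nov 18 — lands on Friday, 18 November 2022.
The last day of the waiting period: 18 November 2022 + 30 days = 18 December 2022.
The last day of the consultation period: 18 December 2022 + 30 days = 17 January 2023.
The date acceleration becomes effective: 20 calendar days after 17 January 2023 is 6 February 2023.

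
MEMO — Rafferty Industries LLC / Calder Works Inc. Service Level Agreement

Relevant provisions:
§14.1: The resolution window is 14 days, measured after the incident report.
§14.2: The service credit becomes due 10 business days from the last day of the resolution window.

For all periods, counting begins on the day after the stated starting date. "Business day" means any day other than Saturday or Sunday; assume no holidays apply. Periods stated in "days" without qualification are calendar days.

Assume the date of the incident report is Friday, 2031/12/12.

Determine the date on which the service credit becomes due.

2032/01/09

Adding 14 calendar days to 2031/12/12 gives 2031/12/26, which is the last day of the resolution window.
From Friday, 2031/12/26, 10 business days (Dec 29, Dec 30, Dec 31, Jan 1, Jan 2, Jan 5, Jan 6, Jan 7, Jan 8, Jan 9, skipping weekends) brings us to Friday, 2032/01/09, which is the date on which the service credit becomes due.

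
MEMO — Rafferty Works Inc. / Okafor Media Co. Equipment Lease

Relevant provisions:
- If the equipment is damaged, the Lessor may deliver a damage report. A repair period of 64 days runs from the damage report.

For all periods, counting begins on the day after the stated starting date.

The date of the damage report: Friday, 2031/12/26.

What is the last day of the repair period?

The last day of the repair period: 64 calendar days after 2031/12/26 is 2032/02/28.

2032/02/28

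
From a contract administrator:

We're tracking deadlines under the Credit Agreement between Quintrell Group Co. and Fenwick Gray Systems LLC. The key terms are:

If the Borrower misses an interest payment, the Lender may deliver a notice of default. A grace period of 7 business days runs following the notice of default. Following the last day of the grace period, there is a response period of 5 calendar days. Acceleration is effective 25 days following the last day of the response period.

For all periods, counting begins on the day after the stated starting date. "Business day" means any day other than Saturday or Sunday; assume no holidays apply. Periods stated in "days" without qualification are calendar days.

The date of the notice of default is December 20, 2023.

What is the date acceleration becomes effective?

The last day of the grace period: counting 7 business days from Wednesday, December 20, 2023 (Dec 21, Dec 22, Dec 25, Dec 26, Dec 27, Dec 28, Dec 29, skipping weekends) reaches Friday, December 29, 2023.
The last day of the response period: December 29, 2023 + 5 days = January 3, 2024.
The date acceleration becomes effective: 25 calendar days after January 3, 2024 is January 28, 2024.

January 28, 2024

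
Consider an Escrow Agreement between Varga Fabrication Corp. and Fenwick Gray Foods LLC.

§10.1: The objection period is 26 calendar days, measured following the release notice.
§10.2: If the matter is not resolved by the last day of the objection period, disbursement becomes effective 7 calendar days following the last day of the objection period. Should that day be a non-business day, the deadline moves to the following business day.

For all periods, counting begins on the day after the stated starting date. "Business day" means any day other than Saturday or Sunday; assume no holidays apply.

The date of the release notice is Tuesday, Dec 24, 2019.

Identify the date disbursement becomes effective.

Jan 27, 2020

The last day of the objection period: Dec 24, 2019 + 26 days = Jan 19, 2020.
The date disbursement becomes effective: Jan 19, 2020 + 7 days = Jan 26, 2020. That falls on a Sunday, so it rolls to the next business day, Monday, Jan 27, 2020.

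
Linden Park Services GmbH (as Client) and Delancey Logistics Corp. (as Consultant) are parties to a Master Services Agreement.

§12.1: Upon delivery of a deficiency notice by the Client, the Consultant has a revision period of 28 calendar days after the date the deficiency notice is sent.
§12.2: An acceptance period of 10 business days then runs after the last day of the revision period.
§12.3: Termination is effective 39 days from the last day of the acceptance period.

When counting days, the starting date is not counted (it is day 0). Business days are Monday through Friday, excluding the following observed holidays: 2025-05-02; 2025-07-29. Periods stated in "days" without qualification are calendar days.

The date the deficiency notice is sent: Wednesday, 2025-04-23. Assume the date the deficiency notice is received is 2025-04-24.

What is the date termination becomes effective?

2025-07-13

The last day of the revision period: 28 calendar days after 2025-04-23 is 2025-05-21.
From Wednesday, 2025-05-21, 10 business days (May 22, May 23, May 26, May 27, May 28, May 29, May 30, Jun 2, Jun 3, Jun 4, skipping weekends) brings us to Wednesday, 2025-06-04, which is the last day of the acceptance period.
The date termination becomes effective: 39 calendar days after 2025-06-04 is 2025-07-13.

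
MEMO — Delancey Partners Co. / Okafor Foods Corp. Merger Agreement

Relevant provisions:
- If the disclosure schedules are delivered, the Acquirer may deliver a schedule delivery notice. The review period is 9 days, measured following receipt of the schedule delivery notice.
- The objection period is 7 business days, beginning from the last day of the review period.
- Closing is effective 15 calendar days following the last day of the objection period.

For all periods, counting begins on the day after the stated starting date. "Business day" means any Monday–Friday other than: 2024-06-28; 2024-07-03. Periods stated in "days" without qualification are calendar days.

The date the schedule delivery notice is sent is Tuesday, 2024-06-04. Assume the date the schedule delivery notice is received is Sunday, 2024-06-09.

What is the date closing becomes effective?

The last day of the review period: 2024-06-09 + 9 days = 2024-06-18.
From Tuesday, 2024-06-18, 7 business days (Jun 19, Jun 20, Jun 21, Jun 24, Jun 25, Jun 26, Jun 27, skipping weekends) brings us to Thursday, 2024-06-27, which is the last day of the objection period.
Adding 15 calendar days to 2024-06-27 gives 2024-07-12, which is the date closing becomes effective.

2024-07-12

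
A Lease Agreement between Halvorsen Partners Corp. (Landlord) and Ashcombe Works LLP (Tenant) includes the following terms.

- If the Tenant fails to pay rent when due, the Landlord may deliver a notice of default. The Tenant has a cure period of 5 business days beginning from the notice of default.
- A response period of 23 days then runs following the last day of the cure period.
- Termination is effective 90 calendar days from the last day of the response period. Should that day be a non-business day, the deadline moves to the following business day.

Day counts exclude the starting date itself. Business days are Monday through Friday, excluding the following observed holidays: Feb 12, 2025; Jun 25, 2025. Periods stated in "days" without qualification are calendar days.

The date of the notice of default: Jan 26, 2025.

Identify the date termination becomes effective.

May 26, 2025

The last day of the cure period: counting 5 business days from Sunday, Jan 26, 2025 (Jan 27, Jan 28, Jan 29, Jan 30, Jan 31, skipping weekends) reaches Friday, Jan 31, 2025.
Adding 23 calendar days to Jan 31, 2025 gives Feb 23, 2025, which is the last day of the response period.
The date termination becomes effective: 90 calendar days after Feb 23, 2025 is May 24, 2025. That falls on a Saturday, so it rolls to the next business day, Monday, May 26, 2025.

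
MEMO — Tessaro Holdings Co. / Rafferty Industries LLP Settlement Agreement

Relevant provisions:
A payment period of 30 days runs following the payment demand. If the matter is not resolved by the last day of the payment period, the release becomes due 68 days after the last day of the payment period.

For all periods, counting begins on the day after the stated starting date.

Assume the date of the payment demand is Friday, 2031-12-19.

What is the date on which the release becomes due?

2032-03-26

The last day of the payment period: 2031-12-19 + 30 days = 2032-01-18.
The date on which the release becomes due: 68 calendar days after 2032-01-18 is 2032-03-26.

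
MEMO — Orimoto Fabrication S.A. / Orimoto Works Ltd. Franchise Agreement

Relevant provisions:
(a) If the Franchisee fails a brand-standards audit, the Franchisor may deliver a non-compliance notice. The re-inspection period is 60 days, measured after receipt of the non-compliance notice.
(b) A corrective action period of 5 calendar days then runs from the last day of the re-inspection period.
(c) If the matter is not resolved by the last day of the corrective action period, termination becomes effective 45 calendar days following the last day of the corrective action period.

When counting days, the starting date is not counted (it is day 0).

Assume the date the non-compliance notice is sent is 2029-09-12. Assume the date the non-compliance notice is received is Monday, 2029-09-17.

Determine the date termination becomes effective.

The last day of the re-inspection period: 60 calendar days after 2029-09-17 is 2029-11-16.
Adding 5 calendar days to 2029-11-16 gives 2029-11-21, which is the last day of the corrective action period.
The date termination becomes effective: 45 calendar days after 2029-11-21 is 2030-01-05.

2030-01-05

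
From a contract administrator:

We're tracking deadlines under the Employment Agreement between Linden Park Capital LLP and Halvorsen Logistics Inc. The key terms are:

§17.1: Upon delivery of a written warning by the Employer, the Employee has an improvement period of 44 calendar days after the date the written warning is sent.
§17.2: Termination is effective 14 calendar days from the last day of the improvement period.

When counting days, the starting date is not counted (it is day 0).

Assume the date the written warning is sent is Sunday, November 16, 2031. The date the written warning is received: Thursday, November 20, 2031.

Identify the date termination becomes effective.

Adding 44 calendar days to November 16, 2031 gives December 30, 2031, which is the last day of the improvement period.
The date termination becomes effective: 14 calendar days after December 30, 2031 is January 13, 2032.

January 13, 2032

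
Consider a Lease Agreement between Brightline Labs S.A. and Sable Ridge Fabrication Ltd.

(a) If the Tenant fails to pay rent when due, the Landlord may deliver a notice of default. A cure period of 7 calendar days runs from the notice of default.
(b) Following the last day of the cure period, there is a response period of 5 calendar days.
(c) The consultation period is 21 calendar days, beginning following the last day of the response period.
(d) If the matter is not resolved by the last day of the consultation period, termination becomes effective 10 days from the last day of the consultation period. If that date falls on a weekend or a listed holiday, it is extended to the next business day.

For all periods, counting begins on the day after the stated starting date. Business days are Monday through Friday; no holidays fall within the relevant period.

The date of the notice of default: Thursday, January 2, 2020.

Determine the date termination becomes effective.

February 14, 2020

The last day of the cure period: 7 calendar days after January 2, 2020 is January 9, 2020.
Adding 5 calendar days to January 9, 2020 gives January 14, 2020, which is the last day of the response period.
The last day of the consultation period: January 14, 2020 + 21 days = February 4, 2020.
The date termination becomes effective: February 4, 2020 + 10 days = February 14, 2020. February 14, 2020 is a Friday, so no roll-forward applies.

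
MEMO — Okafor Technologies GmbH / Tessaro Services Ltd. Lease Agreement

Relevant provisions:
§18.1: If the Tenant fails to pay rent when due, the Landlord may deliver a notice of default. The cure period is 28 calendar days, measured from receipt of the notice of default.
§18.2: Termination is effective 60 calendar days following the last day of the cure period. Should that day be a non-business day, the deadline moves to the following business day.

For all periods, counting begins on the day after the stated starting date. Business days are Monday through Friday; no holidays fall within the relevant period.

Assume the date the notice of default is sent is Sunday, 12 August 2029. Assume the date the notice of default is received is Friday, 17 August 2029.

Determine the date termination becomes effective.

The last day of the cure period: 28 calendar days after 17 August 2029 is 14 September 2029.
The date termination becomes effective: 60 calendar days after 14 September 2029 is 13 November 2029. 13 November 2029 is a Tuesday, so no roll-forward applies.

13 November 2029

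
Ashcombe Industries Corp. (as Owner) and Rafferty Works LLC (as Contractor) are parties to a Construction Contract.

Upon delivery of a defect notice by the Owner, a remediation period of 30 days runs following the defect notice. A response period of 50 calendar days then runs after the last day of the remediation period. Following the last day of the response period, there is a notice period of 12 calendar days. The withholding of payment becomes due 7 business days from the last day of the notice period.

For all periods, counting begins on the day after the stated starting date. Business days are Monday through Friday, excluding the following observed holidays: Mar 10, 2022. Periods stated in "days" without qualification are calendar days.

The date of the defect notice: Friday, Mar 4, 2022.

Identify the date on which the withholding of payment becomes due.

The last day of the remediation period: Mar 4, 2022 + 30 days = Apr 3, 2022.
Adding 50 calendar days to Apr 3, 2022 gives May 23, 2022, which is the last day of the response period.
Adding 12 calendar days to May 23, 2022 gives Jun 4, 2022, which is the last day of the notice period.
From Saturday, Jun 4, 2022, 7 business days (Jun 6, Jun 7, Jun 8, Jun 9, Jun 10, Jun 13, Jun 14, skipping weekends) brings us to Tuesday, Jun 14, 2022, which is the date on which the withholding of payment becomes due.

Jun 14, 2022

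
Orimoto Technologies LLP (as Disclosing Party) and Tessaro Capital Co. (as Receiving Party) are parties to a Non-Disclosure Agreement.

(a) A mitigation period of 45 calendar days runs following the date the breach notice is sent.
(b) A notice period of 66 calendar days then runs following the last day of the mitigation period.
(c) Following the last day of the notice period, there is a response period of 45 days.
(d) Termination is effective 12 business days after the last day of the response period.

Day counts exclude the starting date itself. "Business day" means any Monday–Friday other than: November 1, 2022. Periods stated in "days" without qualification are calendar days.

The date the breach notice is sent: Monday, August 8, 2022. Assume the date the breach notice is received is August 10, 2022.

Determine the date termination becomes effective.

January 27, 2023

The last day of the mitigation period: 45 calendar days after August 8, 2022 is September 22, 2022.
Adding 66 calendar days to September 22, 2022 gives November 27, 2022, which is the last day of the notice period.
The last day of the response period: 45 calendar days after November 27, 2022 is January 11, 2023.
The date termination becomes effective: counting 12 business days from Wednesday, January 11, 2023 (Jan 12, Jan 13, Jan 16, Jan 17, …, Jan 25, Jan 26, Jan 27, skipping weekends) reaches Friday, January 27, 2023.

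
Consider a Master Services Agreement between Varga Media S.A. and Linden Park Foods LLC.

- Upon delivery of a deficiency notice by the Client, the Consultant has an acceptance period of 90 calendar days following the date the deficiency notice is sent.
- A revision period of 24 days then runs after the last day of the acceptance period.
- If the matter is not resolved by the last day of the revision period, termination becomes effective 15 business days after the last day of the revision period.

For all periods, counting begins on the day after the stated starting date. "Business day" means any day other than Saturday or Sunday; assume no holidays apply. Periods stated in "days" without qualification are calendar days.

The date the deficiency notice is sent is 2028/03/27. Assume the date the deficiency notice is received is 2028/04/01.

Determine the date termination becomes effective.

2028/08/09

The last day of the acceptance period: 90 calendar days after 2028/03/27 is 2028/06/25.
The last day of the revision period: 2028/06/25 + 24 days = 2028/07/19.
The date termination becomes effective: 15 business days after Wednesday, 2028/07/19, skipping weekends — Jul 20, Jul 21, Jul 24, Jul 25, …, Aug 7, Aug 8, Aug 9 — lands on Wednesday, 2028/08/09.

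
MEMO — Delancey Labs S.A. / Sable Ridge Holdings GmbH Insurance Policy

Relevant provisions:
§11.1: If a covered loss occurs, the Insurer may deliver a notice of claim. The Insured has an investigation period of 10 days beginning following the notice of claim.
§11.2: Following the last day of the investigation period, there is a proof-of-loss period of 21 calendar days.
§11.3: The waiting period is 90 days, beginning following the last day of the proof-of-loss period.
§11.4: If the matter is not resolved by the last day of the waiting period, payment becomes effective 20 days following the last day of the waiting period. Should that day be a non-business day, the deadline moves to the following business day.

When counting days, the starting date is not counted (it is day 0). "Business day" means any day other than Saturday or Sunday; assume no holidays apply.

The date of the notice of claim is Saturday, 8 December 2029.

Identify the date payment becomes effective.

29 April 2030

The last day of the investigation period: 8 December 2029 + 10 days = 18 December 2029.
The last day of the proof-of-loss period: 18 December 2029 + 21 days = 8 January 2030.
The last day of the waiting period: 8 January 2030 + 90 days = 8 April 2030.
The date payment becomes effective: 8 April 2030 + 20 days = 28 April 2030. That falls on a Sunday, so it rolls to the next business day, Monday, 29 April 2030.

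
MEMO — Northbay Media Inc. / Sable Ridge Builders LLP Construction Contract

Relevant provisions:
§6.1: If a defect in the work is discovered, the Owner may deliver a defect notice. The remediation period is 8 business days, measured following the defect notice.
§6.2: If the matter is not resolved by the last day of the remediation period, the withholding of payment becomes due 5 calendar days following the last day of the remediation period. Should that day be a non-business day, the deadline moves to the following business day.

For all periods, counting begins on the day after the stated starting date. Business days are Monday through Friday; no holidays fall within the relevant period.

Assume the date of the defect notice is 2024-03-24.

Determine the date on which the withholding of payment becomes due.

2024-04-08

From Sunday, 2024-03-24, 8 business days (Mar 25, Mar 26, Mar 27, Mar 28, Mar 29, Apr 1, Apr 2, Apr 3, skipping weekends) brings us to Wednesday, 2024-04-03, which is the last day of the remediation period.
The date on which the withholding of payment becomes due: 5 calendar days after 2024-04-03 is 2024-04-08. 2024-04-08 is a Monday, so no roll-forward applies.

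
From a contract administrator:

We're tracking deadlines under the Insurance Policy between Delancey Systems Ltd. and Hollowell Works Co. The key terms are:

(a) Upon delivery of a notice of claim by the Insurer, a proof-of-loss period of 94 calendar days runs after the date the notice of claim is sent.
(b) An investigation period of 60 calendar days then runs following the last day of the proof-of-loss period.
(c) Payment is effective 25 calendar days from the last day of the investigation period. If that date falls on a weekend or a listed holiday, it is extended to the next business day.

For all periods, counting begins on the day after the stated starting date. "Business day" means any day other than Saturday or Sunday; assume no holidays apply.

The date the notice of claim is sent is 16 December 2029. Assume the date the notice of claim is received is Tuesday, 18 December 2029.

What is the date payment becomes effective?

The last day of the proof-of-loss period: 94 calendar days after 16 December 2029 is 20 March 2030.
Adding 60 calendar days to 20 March 2030 gives 19 May 2030, which is the last day of the investigation period.
The date payment becomes effective: 19 May 2030 + 25 days = 13 June 2030. 13 June 2030 is a Thursday, so no roll-forward applies.

13 June 2030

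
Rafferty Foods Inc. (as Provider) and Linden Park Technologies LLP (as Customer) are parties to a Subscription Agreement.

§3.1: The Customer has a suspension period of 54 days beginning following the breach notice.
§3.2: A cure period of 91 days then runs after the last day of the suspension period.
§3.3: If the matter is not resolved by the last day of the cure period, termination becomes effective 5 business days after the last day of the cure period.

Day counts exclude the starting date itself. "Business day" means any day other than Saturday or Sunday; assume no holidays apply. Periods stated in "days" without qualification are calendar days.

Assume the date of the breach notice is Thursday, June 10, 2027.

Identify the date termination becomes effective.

The last day of the suspension period: June 10, 2027 + 54 days = August 3, 2027.
The last day of the cure period: 91 calendar days after August 3, 2027 is November 2, 2027.
The date termination becomes effective: 5 business days after Tuesday, November 2, 2027, skipping weekends — Nov 3, Nov 4, Nov 5, Nov 8, Nov 9 — lands on Tuesday, November 9, 2027.

November 9, 2027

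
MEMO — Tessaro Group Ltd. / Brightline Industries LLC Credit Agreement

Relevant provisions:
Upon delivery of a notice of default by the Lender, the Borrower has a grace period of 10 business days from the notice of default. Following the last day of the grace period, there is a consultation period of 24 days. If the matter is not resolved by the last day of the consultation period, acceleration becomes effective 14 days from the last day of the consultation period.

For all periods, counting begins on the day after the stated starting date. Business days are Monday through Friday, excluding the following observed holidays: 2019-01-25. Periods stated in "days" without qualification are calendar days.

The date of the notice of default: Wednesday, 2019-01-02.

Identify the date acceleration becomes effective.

The last day of the grace period: counting 10 business days from Wednesday, 2019-01-02 (Jan 3, Jan 4, Jan 7, Jan 8, Jan 9, Jan 10, Jan 11, Jan 14, Jan 15, Jan 16, skipping weekends) reaches Wednesday, 2019-01-16.
The last day of the consultation period: 24 calendar days after 2019-01-16 is 2019-02-09.
Adding 14 calendar days to 2019-02-09 gives 2019-02-23, which is the date acceleration becomes effective.

2019-02-23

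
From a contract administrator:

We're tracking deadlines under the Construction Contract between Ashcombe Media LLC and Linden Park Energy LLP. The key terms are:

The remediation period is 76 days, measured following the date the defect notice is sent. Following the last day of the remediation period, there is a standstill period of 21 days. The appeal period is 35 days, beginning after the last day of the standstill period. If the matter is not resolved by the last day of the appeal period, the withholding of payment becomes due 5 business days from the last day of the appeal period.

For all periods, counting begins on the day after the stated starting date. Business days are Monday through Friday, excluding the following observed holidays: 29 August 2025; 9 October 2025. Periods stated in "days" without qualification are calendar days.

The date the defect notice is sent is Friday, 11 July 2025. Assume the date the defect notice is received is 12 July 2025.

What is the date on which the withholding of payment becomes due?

The last day of the remediation period: 76 calendar days after 11 July 2025 is 25 September 2025.
The last day of the standstill period: 25 September 2025 + 21 days = 16 October 2025.
Adding 35 calendar days to 16 October 2025 gives 20 November 2025, which is the last day of the appeal period.
The date on which the withholding of payment becomes due: 5 business days after Thursday, 20 November 2025, skipping weekends — Nov 21, Nov 24, Nov 25, Nov 26, Nov 27 — lands on Thursday, 27 November 2025.

27 November 2025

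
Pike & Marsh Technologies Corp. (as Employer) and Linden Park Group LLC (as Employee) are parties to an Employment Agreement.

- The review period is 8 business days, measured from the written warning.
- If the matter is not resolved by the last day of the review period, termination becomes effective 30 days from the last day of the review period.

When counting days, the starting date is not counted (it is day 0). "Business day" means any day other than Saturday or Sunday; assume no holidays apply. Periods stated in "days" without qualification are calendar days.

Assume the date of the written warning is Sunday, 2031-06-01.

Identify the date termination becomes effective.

From Sunday, 2031-06-01, 8 business days (Jun 2, Jun 3, Jun 4, Jun 5, Jun 6, Jun 9, Jun 10, Jun 11, skipping weekends) brings us to Wednesday, 2031-06-11, which is the last day of the review period.
The date termination becomes effective: 30 calendar days after 2031-06-11 is 2031-07-11.

2031-07-11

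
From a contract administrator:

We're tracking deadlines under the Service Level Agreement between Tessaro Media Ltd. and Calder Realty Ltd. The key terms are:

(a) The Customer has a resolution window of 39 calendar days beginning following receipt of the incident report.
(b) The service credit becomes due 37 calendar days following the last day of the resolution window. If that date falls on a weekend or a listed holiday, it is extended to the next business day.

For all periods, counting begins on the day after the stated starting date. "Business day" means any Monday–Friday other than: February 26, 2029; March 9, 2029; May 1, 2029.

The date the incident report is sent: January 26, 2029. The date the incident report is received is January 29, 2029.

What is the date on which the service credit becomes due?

April 16, 2029

The last day of the resolution window: January 29, 2029 + 39 days = March 9, 2029.
The date on which the service credit becomes due: 37 calendar days after March 9, 2029 is April 15, 2029. That falls on a Sunday, so it rolls to the next business day, Monday, April 16, 2029.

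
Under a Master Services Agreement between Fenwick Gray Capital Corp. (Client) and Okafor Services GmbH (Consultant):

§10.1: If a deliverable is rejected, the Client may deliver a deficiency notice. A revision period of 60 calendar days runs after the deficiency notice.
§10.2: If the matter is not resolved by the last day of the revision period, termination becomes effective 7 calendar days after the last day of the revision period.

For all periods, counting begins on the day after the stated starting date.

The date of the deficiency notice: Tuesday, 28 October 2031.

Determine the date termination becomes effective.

The last day of the revision period: 28 October 2031 + 60 days = 27 December 2031.
The date termination becomes effective: 7 calendar days after 27 December 2031 is 3 January 2032.

3 January 2032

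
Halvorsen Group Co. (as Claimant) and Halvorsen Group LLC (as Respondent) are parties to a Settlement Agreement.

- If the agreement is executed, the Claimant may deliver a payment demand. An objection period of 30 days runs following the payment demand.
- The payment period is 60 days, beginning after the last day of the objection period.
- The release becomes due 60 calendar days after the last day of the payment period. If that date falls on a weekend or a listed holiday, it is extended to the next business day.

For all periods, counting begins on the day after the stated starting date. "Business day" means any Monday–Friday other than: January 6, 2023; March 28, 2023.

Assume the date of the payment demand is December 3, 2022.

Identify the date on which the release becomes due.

The last day of the objection period: 30 calendar days after December 3, 2022 is January 2, 2023.
Adding 60 calendar days to January 2, 2023 gives March 3, 2023, which is the last day of the payment period.
Adding 60 calendar days to March 3, 2023 gives May 2, 2023, which is the date on which the release becomes due. May 2, 2023 is a Tuesday and is not a listed holiday, so no roll-forward applies.

May 2, 2023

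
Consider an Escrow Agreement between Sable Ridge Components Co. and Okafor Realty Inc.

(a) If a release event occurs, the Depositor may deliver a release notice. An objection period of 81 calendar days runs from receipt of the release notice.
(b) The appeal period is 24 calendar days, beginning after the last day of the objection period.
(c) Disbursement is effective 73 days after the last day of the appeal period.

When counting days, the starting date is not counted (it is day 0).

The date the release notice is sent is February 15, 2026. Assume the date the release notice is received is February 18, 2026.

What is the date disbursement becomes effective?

Adding 81 calendar days to February 18, 2026 gives May 10, 2026, which is the last day of the objection period.
The last day of the appeal period: May 10, 2026 + 24 days = June 3, 2026.
The date disbursement becomes effective: June 3, 2026 + 73 days = August 15, 2026.

August 15, 2026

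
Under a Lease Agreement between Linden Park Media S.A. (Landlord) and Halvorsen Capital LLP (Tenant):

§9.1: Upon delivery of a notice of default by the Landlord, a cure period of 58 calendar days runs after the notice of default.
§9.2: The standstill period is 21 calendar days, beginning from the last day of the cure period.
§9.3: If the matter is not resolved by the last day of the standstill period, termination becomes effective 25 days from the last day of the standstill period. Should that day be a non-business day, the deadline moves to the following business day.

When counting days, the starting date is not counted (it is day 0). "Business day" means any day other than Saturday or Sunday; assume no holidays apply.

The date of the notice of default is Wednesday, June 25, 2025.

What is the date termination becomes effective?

The last day of the cure period: 58 calendar days after June 25, 2025 is August 22, 2025.
The last day of the standstill period: August 22, 2025 + 21 days = September 12, 2025.
The date termination becomes effective: 25 calendar days after September 12, 2025 is October 7, 2025. October 7, 2025 is a Tuesday, so no roll-forward applies.

October 7, 2025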